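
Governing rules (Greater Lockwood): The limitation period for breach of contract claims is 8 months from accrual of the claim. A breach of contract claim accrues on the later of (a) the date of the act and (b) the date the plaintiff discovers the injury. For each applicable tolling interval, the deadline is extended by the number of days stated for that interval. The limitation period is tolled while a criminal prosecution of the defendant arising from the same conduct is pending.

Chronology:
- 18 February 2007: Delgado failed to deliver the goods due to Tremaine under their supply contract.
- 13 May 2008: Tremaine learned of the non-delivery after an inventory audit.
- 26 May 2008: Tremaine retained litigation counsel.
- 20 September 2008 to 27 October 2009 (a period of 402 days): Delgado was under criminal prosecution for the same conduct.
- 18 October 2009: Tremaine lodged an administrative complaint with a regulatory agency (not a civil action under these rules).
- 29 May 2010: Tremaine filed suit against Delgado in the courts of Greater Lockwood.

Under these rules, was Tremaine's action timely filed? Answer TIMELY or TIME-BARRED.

TIME-BARRED

The claim accrued on 13 May 2008 — the later of the 18 February 2007 act and the 13 May 2008 discovery.
Adding the 8 months base period to 13 May 2008 gives a deadline of 13 January 2009, before any tolling.
The period was tolled for 402 days by the pending criminal prosecution (20 September 2008 to 27 October 2009), pushing the deadline to 19 February 2010.
None of the other events listed affects the running of the period under the stated rules.
The 29 May 2010 filing falls after the 19 February 2010 deadline; the claim is time-barred.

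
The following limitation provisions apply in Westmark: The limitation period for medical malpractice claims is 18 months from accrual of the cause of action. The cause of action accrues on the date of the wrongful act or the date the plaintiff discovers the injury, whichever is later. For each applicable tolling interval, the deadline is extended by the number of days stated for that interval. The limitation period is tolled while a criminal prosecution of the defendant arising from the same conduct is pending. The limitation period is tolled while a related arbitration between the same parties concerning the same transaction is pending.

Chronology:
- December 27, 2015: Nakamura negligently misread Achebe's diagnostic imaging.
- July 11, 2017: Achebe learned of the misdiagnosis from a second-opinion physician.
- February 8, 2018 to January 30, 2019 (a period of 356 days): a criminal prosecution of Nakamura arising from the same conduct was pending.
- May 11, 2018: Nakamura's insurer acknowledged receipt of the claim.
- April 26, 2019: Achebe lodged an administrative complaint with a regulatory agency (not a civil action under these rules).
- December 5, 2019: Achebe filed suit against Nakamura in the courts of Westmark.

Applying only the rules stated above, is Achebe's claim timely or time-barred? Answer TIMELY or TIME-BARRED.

Because discovery on July 11, 2017 post-dates the December 27, 2015 act, accrual under the later-of rule falls on July 11, 2017.
18 months from July 11, 2017 is January 11, 2019.
The period was tolled for 356 days by the pending criminal prosecution (February 8, 2018 to January 30, 2019), pushing the deadline to January 2, 2020.
The other events in the timeline have no effect on the limitation period under the stated rules.
Achebe filed on December 5, 2019, before the January 2, 2020 deadline, so the action is timely.

TIMELY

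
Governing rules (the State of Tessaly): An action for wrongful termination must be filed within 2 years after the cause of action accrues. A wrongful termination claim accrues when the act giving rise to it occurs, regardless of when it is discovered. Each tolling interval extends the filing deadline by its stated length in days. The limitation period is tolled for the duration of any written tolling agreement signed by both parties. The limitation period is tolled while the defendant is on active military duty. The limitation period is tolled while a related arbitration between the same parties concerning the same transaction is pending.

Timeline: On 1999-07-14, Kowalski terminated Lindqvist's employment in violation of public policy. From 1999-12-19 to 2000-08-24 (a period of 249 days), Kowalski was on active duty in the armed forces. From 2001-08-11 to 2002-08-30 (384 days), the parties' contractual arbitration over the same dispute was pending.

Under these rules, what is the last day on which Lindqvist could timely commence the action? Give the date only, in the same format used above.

2003-04-08

The claim accrued on 1999-07-14, when the wrongful act occurred.
Adding the 2 years base period to 1999-07-14 gives a deadline of 2001-07-14, before any tolling.
Because the defendant's active military service ran from 1999-12-19 to 2000-08-24, the deadline is extended by 249 days to 2002-03-20.
The period was tolled for 384 days by the pending related arbitration (2001-08-11 to 2002-08-30), pushing the deadline to 2003-04-08.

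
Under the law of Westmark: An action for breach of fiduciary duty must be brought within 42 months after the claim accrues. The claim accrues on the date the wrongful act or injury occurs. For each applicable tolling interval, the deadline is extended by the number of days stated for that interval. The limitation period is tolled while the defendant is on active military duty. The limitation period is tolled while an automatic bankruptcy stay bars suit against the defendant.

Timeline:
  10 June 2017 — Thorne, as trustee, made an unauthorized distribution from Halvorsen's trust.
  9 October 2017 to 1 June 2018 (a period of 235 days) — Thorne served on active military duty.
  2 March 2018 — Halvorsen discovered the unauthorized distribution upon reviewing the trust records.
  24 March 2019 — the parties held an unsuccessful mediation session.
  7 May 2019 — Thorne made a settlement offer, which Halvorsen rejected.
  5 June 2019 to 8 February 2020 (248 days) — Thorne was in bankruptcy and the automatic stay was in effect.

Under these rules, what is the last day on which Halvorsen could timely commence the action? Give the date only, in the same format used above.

Accrual is governed by the date of the act, so the period began to run on 10 June 2017; the later discovery on 2 March 2018 is irrelevant under the stated rule.
The untolled deadline — 42 months after 10 June 2017 — is 10 December 2020.
The period was tolled for 235 days by the defendant's active military service (9 October 2017 to 1 June 2018), pushing the deadline to 2 August 2021.
The period was tolled for 248 days by the automatic bankruptcy stay (5 June 2019 to 8 February 2020), pushing the deadline to 7 April 2022.
The other events in the timeline have no effect on the limitation period under the stated rules.

7 April 2022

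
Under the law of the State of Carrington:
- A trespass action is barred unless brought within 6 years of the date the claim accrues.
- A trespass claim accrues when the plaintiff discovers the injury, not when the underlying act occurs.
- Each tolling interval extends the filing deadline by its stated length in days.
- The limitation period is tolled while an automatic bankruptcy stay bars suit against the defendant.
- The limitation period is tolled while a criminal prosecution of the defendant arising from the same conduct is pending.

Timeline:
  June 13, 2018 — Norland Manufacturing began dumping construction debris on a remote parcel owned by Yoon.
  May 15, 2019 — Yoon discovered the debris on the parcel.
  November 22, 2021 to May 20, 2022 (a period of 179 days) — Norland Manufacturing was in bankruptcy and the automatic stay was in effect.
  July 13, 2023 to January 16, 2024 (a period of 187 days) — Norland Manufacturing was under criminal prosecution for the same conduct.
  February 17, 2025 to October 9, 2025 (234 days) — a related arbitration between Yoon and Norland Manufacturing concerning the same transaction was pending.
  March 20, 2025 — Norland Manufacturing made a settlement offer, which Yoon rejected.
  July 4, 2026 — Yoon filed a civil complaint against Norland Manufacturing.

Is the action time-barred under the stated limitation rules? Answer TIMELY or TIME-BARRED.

Under the discovery rule, the claim accrued on May 15, 2019, when Yoon discovered the injury — not on the June 13, 2018 date of the underlying act.
Adding the 6 years base period to May 15, 2019 gives a deadline of May 15, 2025, before any tolling.
Because the automatic bankruptcy stay ran from November 22, 2021 to May 20, 2022, the deadline is extended by 179 days to November 10, 2025.
The period was tolled for 187 days by the pending criminal prosecution (July 13, 2023 to January 16, 2024), pushing the deadline to May 16, 2026.
No stated provision tolls the period for a pending arbitration, so the interval from February 17, 2025 to October 9, 2025 has no effect on the deadline.
None of the other events listed affects the running of the period under the stated rules.
The July 4, 2026 filing falls after the May 16, 2026 deadline; the claim is time-barred.

TIME-BARRED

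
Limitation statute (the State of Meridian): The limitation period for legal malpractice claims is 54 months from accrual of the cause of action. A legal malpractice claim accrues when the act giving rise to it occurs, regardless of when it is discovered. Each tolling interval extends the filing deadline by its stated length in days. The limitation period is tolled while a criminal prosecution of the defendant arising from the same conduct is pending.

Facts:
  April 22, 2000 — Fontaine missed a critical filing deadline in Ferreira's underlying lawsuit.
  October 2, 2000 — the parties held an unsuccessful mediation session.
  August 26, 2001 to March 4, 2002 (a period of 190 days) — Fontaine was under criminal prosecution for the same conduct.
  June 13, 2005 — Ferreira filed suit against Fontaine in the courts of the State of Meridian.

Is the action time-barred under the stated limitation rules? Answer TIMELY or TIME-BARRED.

TIME-BARRED

The cause of action accrued on April 22, 2000, the date of the act.
Adding the 54 months base period to April 22, 2000 gives a deadline of October 22, 2004, before any tolling.
The pending criminal prosecution from August 26, 2001 to March 4, 2002 tolled the period for 190 days, extending the deadline to April 30, 2005.
Nothing else in the chronology tolls or restarts the period.
Ferreira filed on June 13, 2005, after the April 30, 2005 deadline, so the action is time-barred.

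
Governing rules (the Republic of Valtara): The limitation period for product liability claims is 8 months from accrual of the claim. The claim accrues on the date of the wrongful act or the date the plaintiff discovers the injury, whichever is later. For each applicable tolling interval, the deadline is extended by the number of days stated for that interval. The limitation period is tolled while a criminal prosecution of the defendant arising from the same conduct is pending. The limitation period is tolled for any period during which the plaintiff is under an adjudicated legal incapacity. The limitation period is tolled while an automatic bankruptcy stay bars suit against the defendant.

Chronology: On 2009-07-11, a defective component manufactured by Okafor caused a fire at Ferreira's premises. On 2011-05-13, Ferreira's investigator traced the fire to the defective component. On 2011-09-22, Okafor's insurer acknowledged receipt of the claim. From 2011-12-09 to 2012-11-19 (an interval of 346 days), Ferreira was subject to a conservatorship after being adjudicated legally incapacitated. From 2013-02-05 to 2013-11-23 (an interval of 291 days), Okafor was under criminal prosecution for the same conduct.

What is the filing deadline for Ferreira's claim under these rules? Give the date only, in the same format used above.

2012-12-24

Taking the later of the act (2009-07-11) and discovery (2011-05-13), the claim accrued on 2011-05-13.
The untolled deadline — 8 months after 2011-05-13 — is 2012-01-13.
The period was tolled for 346 days by the plaintiff's legal incapacity (2011-12-09 to 2012-11-19), pushing the deadline to 2012-12-24.
The pending criminal prosecution starting 2013-02-05 came too late — the period had run on 2012-12-24 — and so does not extend the deadline.
The other events in the timeline have no effect on the limitation period under the stated rules.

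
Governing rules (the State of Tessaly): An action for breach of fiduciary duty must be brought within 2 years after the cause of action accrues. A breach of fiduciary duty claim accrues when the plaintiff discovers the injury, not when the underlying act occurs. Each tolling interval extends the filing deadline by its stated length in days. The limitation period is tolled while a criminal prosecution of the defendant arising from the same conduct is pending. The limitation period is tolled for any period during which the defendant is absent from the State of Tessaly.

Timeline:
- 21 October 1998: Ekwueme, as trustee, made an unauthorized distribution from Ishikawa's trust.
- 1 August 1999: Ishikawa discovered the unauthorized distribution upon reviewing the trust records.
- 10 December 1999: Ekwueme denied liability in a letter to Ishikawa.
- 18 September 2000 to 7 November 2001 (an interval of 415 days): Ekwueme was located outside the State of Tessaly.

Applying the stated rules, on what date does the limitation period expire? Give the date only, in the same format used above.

20 September 2002

Under the discovery rule, the claim accrued on 1 August 1999, when Ishikawa discovered the injury — not on the 21 October 1998 date of the underlying act.
Adding the 2 years base period to 1 August 1999 gives a deadline of 1 August 2001, before any tolling.
The defendant's absence from the jurisdiction from 18 September 2000 to 7 November 2001 tolled the period for 415 days, extending the deadline to 20 September 2002.
None of the other events listed affects the running of the period under the stated rules.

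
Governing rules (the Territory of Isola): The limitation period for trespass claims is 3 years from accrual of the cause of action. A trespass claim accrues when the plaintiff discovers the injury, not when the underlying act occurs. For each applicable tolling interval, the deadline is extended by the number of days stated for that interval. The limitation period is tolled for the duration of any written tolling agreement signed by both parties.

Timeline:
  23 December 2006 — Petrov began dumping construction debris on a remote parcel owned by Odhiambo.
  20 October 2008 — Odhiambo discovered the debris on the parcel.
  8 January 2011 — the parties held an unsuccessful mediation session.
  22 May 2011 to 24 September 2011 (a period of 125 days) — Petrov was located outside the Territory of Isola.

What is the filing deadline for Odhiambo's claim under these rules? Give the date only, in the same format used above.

Accrual is tied to discovery, so the period began on 20 October 2008 rather than on 23 December 2006 when the act occurred.
Adding the 3 years base period to 20 October 2008 gives a deadline of 20 October 2011, before any tolling.
The defendant's absence from the jurisdiction from 22 May 2011 to 24 September 2011 does not toll the period, because no stated rule makes the defendant's absence a tolling event.
The other events in the timeline have no effect on the limitation period under the stated rules.

20 October 2011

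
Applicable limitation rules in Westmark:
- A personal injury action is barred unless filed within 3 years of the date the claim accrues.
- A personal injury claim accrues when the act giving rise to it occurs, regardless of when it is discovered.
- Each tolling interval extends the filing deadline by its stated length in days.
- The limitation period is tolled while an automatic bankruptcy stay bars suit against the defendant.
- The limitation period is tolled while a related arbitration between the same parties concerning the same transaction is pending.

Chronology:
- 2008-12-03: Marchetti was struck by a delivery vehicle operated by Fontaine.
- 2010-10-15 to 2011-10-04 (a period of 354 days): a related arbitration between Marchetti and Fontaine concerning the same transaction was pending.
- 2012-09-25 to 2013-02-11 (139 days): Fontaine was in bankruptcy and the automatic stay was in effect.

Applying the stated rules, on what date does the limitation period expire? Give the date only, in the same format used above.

The claim accrued on 2008-12-03, the date of the act.
The untolled deadline — 3 years after 2008-12-03 — is 2011-12-03.
Because the pending related arbitration ran from 2010-10-15 to 2011-10-04, the deadline is extended by 354 days to 2012-11-21.
The automatic bankruptcy stay from 2012-09-25 to 2013-02-11 tolled the period for 139 days, extending the deadline to 2013-04-09.

2013-04-09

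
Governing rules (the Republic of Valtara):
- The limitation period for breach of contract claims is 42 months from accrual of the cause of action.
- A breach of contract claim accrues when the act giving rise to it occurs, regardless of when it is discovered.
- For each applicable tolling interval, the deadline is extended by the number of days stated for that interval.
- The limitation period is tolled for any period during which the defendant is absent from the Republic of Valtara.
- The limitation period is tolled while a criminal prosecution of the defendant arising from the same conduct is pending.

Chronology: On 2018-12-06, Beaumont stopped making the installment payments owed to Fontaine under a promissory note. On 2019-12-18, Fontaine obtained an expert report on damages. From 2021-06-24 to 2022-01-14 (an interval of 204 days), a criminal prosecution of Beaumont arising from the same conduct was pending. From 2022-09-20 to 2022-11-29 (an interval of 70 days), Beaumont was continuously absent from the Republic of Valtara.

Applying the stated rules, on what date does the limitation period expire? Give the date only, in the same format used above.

2023-03-07

The limitation period began to run on 2018-12-06.
42 months from 2018-12-06 is 2022-06-06.
The period was tolled for 204 days by the pending criminal prosecution (2021-06-24 to 2022-01-14), pushing the deadline to 2022-12-27.
The defendant's absence from the jurisdiction from 2022-09-20 to 2022-11-29 tolled the period for 70 days, extending the deadline to 2023-03-07.
Nothing else in the chronology tolls or restarts the period.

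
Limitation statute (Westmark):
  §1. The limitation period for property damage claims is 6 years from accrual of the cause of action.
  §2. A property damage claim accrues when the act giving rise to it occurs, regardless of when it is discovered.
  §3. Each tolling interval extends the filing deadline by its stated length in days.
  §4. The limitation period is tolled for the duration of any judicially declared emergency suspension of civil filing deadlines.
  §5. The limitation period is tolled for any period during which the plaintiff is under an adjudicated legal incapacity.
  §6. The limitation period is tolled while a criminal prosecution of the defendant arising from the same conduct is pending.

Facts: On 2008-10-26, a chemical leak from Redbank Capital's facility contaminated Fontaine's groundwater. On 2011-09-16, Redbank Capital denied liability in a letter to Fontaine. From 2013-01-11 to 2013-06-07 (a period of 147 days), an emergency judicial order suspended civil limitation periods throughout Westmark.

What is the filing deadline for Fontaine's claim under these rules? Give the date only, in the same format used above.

2015-03-22

The limitation period began to run on 2008-10-26.
6 years from 2008-10-26 is 2014-10-26.
The emergency suspension of filing deadlines from 2013-01-11 to 2013-06-07 tolled the period for 147 days, extending the deadline to 2015-03-22.
None of the other events listed affects the running of the period under the stated rules.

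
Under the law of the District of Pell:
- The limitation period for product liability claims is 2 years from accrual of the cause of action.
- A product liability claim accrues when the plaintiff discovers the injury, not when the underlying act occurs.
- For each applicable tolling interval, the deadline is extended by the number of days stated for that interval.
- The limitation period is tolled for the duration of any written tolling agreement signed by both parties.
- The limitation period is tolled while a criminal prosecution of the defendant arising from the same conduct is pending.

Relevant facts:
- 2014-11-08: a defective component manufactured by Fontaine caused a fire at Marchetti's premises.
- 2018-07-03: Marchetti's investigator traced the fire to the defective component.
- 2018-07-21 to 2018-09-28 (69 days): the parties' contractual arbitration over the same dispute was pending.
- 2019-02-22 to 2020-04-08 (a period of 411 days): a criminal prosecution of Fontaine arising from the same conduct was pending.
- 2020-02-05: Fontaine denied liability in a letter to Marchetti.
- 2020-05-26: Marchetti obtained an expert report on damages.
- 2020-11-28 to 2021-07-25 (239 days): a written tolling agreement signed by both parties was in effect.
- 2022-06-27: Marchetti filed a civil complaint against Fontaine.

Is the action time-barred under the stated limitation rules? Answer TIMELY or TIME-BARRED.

Under the discovery rule, the claim accrued on 2018-07-03, when Marchetti discovered the injury — not on the 2014-11-08 date of the underlying act.
2 years from 2018-07-03 is 2020-07-03.
The period was tolled for 411 days by the pending criminal prosecution (2019-02-22 to 2020-04-08), pushing the deadline to 2021-08-18.
The written tolling agreement from 2020-11-28 to 2021-07-25 tolled the period for 239 days, extending the deadline to 2022-04-14.
The pending related arbitration from 2018-07-21 to 2018-09-28 does not toll the period, because no stated rule makes a pending arbitration a tolling event.
The other events in the timeline have no effect on the limitation period under the stated rules.
Marchetti filed on 2022-06-27, after the 2022-04-14 deadline, so the action is time-barred.

TIME-BARRED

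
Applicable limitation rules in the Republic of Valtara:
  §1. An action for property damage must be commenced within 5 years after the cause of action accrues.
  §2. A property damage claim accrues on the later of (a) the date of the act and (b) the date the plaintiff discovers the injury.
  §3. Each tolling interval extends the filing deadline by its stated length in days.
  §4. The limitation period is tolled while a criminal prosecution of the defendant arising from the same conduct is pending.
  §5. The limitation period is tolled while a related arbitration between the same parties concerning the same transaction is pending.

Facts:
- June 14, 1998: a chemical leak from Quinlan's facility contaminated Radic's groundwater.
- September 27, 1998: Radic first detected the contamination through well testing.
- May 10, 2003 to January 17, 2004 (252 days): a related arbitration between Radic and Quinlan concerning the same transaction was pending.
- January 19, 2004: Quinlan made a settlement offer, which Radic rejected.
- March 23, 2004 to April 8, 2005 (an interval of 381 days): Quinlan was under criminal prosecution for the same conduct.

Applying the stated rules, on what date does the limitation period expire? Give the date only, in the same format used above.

Because discovery on September 27, 1998 post-dates the June 14, 1998 act, accrual under the later-of rule falls on September 27, 1998.
Adding the 5 years base period to September 27, 1998 gives a deadline of September 27, 2003, before any tolling.
The period was tolled for 252 days by the pending related arbitration (May 10, 2003 to January 17, 2004), pushing the deadline to June 5, 2004.
Because the pending criminal prosecution ran from March 23, 2004 to April 8, 2005, the deadline is extended by 381 days to June 21, 2005.
The other events in the timeline have no effect on the limitation period under the stated rules.

June 21, 2005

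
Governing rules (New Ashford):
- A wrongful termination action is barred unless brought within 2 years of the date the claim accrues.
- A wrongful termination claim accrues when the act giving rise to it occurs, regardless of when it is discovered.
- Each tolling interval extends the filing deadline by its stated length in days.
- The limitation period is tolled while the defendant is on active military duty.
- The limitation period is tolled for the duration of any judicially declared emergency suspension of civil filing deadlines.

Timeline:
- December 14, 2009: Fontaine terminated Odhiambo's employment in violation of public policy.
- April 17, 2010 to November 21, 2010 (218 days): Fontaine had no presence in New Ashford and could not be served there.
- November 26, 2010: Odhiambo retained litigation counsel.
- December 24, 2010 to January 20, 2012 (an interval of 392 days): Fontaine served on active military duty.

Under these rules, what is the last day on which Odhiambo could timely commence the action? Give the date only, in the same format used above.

The claim accrued on December 14, 2009, when the wrongful act occurred.
The untolled deadline — 2 years after December 14, 2009 — is December 14, 2011.
Because the defendant's active military service ran from December 24, 2010 to January 20, 2012, the deadline is extended by 392 days to January 9, 2013.
Although the defendant's absence ran from April 17, 2010 to November 21, 2010, the stated rules do not make that a tolling event, so it is disregarded.
The other events in the timeline have no effect on the limitation period under the stated rules.

January 9, 2013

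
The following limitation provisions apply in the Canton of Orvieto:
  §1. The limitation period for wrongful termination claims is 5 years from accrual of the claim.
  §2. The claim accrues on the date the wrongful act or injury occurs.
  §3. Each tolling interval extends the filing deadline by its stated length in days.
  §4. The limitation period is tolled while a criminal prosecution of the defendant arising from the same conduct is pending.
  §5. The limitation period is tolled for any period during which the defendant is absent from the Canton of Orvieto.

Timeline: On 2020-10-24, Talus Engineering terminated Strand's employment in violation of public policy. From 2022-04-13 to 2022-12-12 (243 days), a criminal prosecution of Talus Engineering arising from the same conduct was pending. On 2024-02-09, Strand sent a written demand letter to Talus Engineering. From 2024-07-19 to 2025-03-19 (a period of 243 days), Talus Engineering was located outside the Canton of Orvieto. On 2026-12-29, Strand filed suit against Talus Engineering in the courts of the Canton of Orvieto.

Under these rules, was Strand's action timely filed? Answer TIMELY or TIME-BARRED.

TIMELY

The claim accrued on 2020-10-24, the date of the act.
Adding the 5 years base period to 2020-10-24 gives a deadline of 2025-10-24, before any tolling.
The pending criminal prosecution from 2022-04-13 to 2022-12-12 tolled the period for 243 days, extending the deadline to 2026-06-24.
The period was tolled for 243 days by the defendant's absence from the jurisdiction (2024-07-19 to 2025-03-19), pushing the deadline to 2027-02-22.
The other events in the timeline have no effect on the limitation period under the stated rules.
Filing on 2026-12-29 beat the 2027-02-22 deadline — the action is timely.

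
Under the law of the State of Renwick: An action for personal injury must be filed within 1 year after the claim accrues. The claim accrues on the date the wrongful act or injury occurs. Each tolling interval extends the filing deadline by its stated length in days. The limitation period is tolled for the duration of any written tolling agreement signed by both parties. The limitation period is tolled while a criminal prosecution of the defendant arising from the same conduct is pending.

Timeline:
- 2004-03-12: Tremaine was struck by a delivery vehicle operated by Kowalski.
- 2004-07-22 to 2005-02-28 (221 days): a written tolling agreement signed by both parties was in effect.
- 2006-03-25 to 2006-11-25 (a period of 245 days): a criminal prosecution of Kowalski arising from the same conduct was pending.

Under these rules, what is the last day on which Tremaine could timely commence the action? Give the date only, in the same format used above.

2005-10-19

The claim accrued on 2004-03-12, the date of the act.
Adding the 1 year base period to 2004-03-12 gives a deadline of 2005-03-12, before any tolling.
Because the written tolling agreement ran from 2004-07-22 to 2005-02-28, the deadline is extended by 221 days to 2005-10-19.
The pending criminal prosecution from 2006-03-25 to 2006-11-25 began after the period had already run on 2005-10-19, so it has no tolling effect.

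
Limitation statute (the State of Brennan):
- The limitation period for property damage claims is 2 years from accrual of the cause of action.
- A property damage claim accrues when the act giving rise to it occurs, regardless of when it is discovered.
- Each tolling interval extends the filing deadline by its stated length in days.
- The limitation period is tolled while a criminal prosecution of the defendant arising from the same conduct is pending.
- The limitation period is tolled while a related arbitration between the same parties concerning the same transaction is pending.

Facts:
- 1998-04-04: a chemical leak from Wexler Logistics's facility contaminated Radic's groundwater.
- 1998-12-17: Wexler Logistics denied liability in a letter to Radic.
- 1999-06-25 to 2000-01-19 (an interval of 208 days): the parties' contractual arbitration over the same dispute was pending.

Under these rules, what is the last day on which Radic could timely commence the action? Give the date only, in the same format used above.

2000-10-29

The limitation period began to run on 1998-04-04.
2 years from 1998-04-04 is 2000-04-04.
The period was tolled for 208 days by the pending related arbitration (1999-06-25 to 2000-01-19), pushing the deadline to 2000-10-29.
The other events in the timeline have no effect on the limitation period under the stated rules.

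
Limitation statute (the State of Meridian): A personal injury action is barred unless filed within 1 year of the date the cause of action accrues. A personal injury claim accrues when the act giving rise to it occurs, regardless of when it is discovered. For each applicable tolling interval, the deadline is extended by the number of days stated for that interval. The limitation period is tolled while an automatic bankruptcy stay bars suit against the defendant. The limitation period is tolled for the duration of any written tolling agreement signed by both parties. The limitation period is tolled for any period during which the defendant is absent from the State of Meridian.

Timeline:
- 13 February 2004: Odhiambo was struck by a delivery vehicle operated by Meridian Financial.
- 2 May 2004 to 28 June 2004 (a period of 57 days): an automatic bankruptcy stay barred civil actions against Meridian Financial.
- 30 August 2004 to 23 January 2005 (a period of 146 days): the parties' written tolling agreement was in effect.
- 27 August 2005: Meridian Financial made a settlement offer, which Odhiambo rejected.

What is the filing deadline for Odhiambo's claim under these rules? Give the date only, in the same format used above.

The limitation period began to run on 13 February 2004.
Adding the 1 year base period to 13 February 2004 gives a deadline of 13 February 2005, before any tolling.
Because the automatic bankruptcy stay ran from 2 May 2004 to 28 June 2004, the deadline is extended by 57 days to 11 April 2005.
The written tolling agreement from 30 August 2004 to 23 January 2005 tolled the period for 146 days, extending the deadline to 4 September 2005.
Nothing else in the chronology tolls or restarts the period.

4 September 2005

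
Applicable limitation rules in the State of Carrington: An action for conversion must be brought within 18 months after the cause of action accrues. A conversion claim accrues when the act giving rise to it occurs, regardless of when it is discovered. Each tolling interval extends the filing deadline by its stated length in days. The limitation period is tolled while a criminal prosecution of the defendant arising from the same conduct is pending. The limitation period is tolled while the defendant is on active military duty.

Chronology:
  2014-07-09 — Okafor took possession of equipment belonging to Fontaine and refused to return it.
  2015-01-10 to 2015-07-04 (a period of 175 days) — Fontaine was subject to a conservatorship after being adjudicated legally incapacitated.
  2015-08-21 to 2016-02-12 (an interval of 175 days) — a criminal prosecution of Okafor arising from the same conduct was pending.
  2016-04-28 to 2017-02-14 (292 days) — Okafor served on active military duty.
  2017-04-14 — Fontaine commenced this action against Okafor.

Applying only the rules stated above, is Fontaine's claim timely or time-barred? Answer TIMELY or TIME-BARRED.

TIMELY

The limitation period began to run on 2014-07-09.
Adding the 18 months base period to 2014-07-09 gives a deadline of 2016-01-09, before any tolling.
Because the pending criminal prosecution ran from 2015-08-21 to 2016-02-12, the deadline is extended by 175 days to 2016-07-02.
The defendant's active military service from 2016-04-28 to 2017-02-14 tolled the period for 292 days, extending the deadline to 2017-04-20.
Although the plaintiff's incapacity ran from 2015-01-10 to 2015-07-04, the stated rules do not make that a tolling event, so it is disregarded.
The 2017-04-14 filing precedes the 2017-04-20 deadline; the claim is timely.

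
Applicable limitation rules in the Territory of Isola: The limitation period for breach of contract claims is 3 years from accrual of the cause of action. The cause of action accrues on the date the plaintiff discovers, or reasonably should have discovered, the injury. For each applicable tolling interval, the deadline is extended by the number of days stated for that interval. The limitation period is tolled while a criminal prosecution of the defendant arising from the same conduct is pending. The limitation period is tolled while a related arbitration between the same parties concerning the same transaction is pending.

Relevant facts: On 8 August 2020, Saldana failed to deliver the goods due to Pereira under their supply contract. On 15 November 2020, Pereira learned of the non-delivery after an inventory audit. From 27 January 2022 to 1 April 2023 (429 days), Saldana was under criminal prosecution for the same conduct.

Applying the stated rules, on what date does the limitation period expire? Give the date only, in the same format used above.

The claim did not accrue until Pereira discovered the injury on 15 November 2020; the 8 August 2020 act date does not start the clock under the stated rule.
3 years from 15 November 2020 is 15 November 2023.
Because the pending criminal prosecution ran from 27 January 2022 to 1 April 2023, the deadline is extended by 429 days to 17 January 2025.

17 January 2025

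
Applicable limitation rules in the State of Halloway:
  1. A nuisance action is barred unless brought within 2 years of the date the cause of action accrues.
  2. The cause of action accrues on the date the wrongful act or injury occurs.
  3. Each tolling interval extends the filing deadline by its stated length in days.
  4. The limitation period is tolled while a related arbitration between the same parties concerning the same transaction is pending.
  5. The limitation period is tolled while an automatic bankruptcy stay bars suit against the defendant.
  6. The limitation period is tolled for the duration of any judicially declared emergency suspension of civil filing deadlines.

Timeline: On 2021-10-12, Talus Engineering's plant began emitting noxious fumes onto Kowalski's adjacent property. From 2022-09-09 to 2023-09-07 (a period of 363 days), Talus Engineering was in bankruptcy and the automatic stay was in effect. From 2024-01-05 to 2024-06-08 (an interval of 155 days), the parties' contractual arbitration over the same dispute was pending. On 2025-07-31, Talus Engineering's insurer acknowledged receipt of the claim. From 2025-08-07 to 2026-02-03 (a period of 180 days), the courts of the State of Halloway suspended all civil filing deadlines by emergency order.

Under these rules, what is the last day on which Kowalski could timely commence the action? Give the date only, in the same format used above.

The claim accrued on 2021-10-12, when the wrongful act occurred.
2 years from 2021-10-12 is 2023-10-12.
Because the automatic bankruptcy stay ran from 2022-09-09 to 2023-09-07, the deadline is extended by 363 days to 2024-10-09.
Because the pending related arbitration ran from 2024-01-05 to 2024-06-08, the deadline is extended by 155 days to 2025-03-13.
The emergency suspension of filing deadlines starting 2025-08-07 came too late — the period had run on 2025-03-13 — and so does not extend the deadline.
None of the other events listed affects the running of the period under the stated rules.

2025-03-13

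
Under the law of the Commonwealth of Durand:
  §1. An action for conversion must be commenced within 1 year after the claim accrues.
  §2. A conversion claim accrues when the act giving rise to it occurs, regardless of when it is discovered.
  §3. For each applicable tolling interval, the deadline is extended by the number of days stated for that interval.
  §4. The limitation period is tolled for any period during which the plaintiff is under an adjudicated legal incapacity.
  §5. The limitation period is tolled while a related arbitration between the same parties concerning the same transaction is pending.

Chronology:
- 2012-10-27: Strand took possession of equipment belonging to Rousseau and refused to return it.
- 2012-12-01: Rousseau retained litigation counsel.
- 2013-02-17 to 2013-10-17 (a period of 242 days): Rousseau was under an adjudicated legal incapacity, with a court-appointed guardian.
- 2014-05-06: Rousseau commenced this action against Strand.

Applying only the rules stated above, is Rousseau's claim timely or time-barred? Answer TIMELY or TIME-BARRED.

The claim accrued on 2012-10-27, the date of the act.
Adding the 1 year base period to 2012-10-27 gives a deadline of 2013-10-27, before any tolling.
Because the plaintiff's legal incapacity ran from 2013-02-17 to 2013-10-17, the deadline is extended by 242 days to 2014-06-26.
None of the other events listed affects the running of the period under the stated rules.
Filing on 2014-05-06 beat the 2014-06-26 deadline — the action is timely.

TIMELY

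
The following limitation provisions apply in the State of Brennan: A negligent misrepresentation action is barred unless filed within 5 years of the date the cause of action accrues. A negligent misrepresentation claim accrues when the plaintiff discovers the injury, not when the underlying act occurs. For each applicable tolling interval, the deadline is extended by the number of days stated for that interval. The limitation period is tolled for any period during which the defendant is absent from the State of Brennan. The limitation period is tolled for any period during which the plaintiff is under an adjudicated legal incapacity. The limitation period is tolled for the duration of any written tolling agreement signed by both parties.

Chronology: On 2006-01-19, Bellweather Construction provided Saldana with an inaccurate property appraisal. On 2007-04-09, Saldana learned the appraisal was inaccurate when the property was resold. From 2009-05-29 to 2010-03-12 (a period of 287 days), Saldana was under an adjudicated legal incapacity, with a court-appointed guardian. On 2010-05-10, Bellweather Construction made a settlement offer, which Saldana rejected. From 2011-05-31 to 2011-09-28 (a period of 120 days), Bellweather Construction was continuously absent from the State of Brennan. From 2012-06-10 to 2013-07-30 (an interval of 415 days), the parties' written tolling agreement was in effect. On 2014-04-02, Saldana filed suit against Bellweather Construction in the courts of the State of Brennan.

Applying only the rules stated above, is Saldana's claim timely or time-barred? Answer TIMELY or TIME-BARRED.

Under the discovery rule, the claim accrued on 2007-04-09, when Saldana discovered the injury — not on the 2006-01-19 date of the underlying act.
Adding the 5 years base period to 2007-04-09 gives a deadline of 2012-04-09, before any tolling.
The period was tolled for 287 days by the plaintiff's legal incapacity (2009-05-29 to 2010-03-12), pushing the deadline to 2013-01-21.
The period was tolled for 120 days by the defendant's absence from the jurisdiction (2011-05-31 to 2011-09-28), pushing the deadline to 2013-05-21.
Because the written tolling agreement ran from 2012-06-10 to 2013-07-30, the deadline is extended by 415 days to 2014-07-10.
The other events in the timeline have no effect on the limitation period under the stated rules.
Saldana filed on 2014-04-02, before the 2014-07-10 deadline, so the action is timely.

TIMELY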